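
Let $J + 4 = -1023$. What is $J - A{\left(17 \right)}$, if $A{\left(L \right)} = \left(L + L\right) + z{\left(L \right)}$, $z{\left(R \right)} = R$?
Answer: $-1078$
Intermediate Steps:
$J = -1027$ ($J = -4 - 1023 = -1027$)
$A{\left(L \right)} = 3 L$ ($A{\left(L \right)} = \left(L + L\right) + L = 2 L + L = 3 L$)
$J - A{\left(17 \right)} = -1027 - 3 \cdot 17 = -1027 - 51 = -1078$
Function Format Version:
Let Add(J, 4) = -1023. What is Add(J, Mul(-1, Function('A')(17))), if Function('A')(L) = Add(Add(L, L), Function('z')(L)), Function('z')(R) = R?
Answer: -1078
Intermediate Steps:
J = -1027 (J = Add(-4, -1023) = -1027)
Function('A')(L) = Mul(3, L) (Function('A')(L) = Add(Add(L, L), L) = Add(Mul(2, L), L) = Mul(3, L))
Add(J, Mul(-1, Function('A')(17))) = Add(-1027, Mul(-1, Mul(3, 17))) = Add(-1027, Mul(-1, 51)) = Add(-1027, -51) = -1078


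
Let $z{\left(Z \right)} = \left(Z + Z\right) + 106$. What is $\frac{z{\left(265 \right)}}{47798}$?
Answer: $\frac{318}{23899} \approx 0.013306$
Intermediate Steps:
$z{\left(Z \right)} = 106 + 2 Z$ ($z{\left(Z \right)} = 2 Z + 106 = 106 + 2 Z$)
$\frac{z{\left(265 \right)}}{47798} = \frac{106 + 2 \cdot 265}{47798} = \left(106 + 530\right) \frac{1}{47798} = 636 \cdot \frac{1}{47798} = \frac{318}{23899}$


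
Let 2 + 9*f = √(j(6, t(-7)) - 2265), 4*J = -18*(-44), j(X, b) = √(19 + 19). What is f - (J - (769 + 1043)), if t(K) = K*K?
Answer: 14524/9 + √(-2265 + √38)/9 ≈ 1613.8 + 5.2808*I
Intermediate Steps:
t(K) = K²
j(X, b) = √38
J = 198 (J = (-18*(-44))/4 = (¼)*792 = 198)
f = -2/9 + √(-2265 + √38)/9 (f = -2/9 + √(√38 - 2265)/9 = -2/9 + √(-2265 + √38)/9 ≈ -0.22222 + 5.2808*I)
f - (J - (769 + 1043)) = (-2/9 + I*√(2265 - √38)/9) - (198 - (769 + 1043)) = (-2/9 + I*√(2265 - √38)/9) - (198 - 1*1812) = (-2/9 + I*√(2265 - √38)/9) - (198 - 1812) = (-2/9 + I*√(2265 - √38)/9) - 1*(-1614) = (-2/9 + I*√(2265 - √38)/9) + 1614 = 14524/9 + I*√(2265 - √38)/9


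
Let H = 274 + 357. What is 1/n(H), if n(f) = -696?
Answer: -1/696 ≈ -0.0014368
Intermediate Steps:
H = 631
1/n(H) = 1/(-696) = -1/696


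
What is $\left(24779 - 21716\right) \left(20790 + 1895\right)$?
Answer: $69484155$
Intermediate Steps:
$\left(24779 - 21716\right) \left(20790 + 1895\right) = 3063 \cdot 22685 = 69484155$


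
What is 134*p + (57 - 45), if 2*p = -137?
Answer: -9167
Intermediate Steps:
p = -137/2 (p = (½)*(-137) = -137/2 ≈ -68.500)
134*p + (57 - 45) = 134*(-137/2) + (57 - 45) = -9179 + 12 = -9167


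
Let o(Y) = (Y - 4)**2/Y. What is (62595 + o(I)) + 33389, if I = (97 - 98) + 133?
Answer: 3171568/33 ≈ 96108.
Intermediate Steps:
I = 132 (I = -1 + 133 = 132)
o(Y) = (-4 + Y)**2/Y
(62595 + o(I)) + 33389 = (62595 + (-4 + 132)**2/132) + 33389 = (62595 + (1/132)*128**2) + 33389 = (62595 + (1/132)*16384) + 33389 = (62595 + 4096/33) + 33389 = 2069731/33 + 33389 = 3171568/33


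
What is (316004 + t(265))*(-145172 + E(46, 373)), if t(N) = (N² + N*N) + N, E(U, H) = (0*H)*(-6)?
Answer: -66302810668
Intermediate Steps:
E(U, H) = 0 (E(U, H) = 0*(-6) = 0)
t(N) = N + 2*N² (t(N) = (N² + N²) + N = 2*N² + N = N + 2*N²)
(316004 + t(265))*(-145172 + E(46, 373)) = (316004 + 265*(1 + 2*265))*(-145172 + 0) = (316004 + 265*(1 + 530))*(-145172) = (316004 + 265*531)*(-145172) = (316004 + 140715)*(-145172) = 456719*(-145172) = -66302810668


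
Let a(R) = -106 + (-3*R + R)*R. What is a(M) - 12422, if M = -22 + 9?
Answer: -12866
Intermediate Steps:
M = -13
a(R) = -106 - 2*R**2 (a(R) = -106 + (-2*R)*R = -106 - 2*R**2)
a(M) - 12422 = (-106 - 2*(-13)**2) - 12422 = (-106 - 2*169) - 12422 = (-106 - 338) - 12422 = -444 - 12422 = -12866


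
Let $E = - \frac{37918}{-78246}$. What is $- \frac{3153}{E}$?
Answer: $- \frac{123354819}{18959} \approx -6506.4$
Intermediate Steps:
$E = \frac{18959}{39123}$ ($E = \left(-37918\right) \left(- \frac{1}{78246}\right) = \frac{18959}{39123} \approx 0.4846$)
$- \frac{3153}{E} = - \frac{3153}{\frac{18959}{39123}} = \left(-3153\right) \frac{39123}{18959} = - \frac{123354819}{18959}$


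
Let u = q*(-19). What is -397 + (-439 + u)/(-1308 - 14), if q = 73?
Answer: -261504/661 ≈ -395.62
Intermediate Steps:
u = -1387 (u = 73*(-19) = -1387)
-397 + (-439 + u)/(-1308 - 14) = -397 + (-439 - 1387)/(-1308 - 14) = -397 - 1826/(-1322) = -397 - 1826*(-1/1322) = -397 + 913/661 = -261504/661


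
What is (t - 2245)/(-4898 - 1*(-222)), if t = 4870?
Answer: -375/668 ≈ -0.56138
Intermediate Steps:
(t - 2245)/(-4898 - 1*(-222)) = (4870 - 2245)/(-4898 - 1*(-222)) = 2625/(-4898 + 222) = 2625/(-4676) = 2625*(-1/4676) = -375/668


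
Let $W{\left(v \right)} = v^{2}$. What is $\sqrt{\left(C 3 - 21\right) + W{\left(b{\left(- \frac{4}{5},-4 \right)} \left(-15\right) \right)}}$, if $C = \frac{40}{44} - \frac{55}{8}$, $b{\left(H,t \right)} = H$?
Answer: $\frac{\sqrt{203478}}{44} \approx 10.252$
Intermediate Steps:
$C = - \frac{525}{88}$ ($C = 40 \cdot \frac{1}{44} - \frac{55}{8} = \frac{10}{11} - \frac{55}{8} = - \frac{525}{88} \approx -5.9659$)
$\sqrt{\left(C 3 - 21\right) + W{\left(b{\left(- \frac{4}{5},-4 \right)} \left(-15\right) \right)}} = \sqrt{\left(\left(- \frac{525}{88}\right) 3 - 21\right) + \left(- \frac{4}{5} \left(-15\right)\right)^{2}} = \sqrt{\left(- \frac{1575}{88} - 21\right) + \left(\left(-4\right) \frac{1}{5} \left(-15\right)\right)^{2}} = \sqrt{- \frac{3423}{88} + \left(\left(- \frac{4}{5}\right) \left(-15\right)\right)^{2}} = \sqrt{- \frac{3423}{88} + 12^{2}} = \sqrt{- \frac{3423}{88} + 144} = \sqrt{\frac{9249}{88}} = \frac{\sqrt{203478}}{44}$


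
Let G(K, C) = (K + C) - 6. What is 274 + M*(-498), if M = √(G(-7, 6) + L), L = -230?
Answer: 274 - 498*I*√237 ≈ 274.0 - 7666.6*I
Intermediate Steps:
G(K, C) = -6 + C + K (G(K, C) = (C + K) - 6 = -6 + C + K)
M = I*√237 (M = √((-6 + 6 - 7) - 230) = √(-7 - 230) = √(-237) = I*√237 ≈ 15.395*I)
274 + M*(-498) = 274 + (I*√237)*(-498) = 274 - 498*I*√237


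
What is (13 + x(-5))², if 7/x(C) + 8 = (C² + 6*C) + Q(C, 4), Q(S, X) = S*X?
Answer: 178084/1089 ≈ 163.53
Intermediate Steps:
x(C) = 7/(-8 + C² + 10*C) (x(C) = 7/(-8 + ((C² + 6*C) + C*4)) = 7/(-8 + ((C² + 6*C) + 4*C)) = 7/(-8 + (C² + 10*C)) = 7/(-8 + C² + 10*C))
(13 + x(-5))² = (13 + 7/(-8 + (-5)² + 10*(-5)))² = (13 + 7/(-8 + 25 - 50))² = (13 + 7/(-33))² = (13 + 7*(-1/33))² = (13 - 7/33)² = (422/33)² = 178084/1089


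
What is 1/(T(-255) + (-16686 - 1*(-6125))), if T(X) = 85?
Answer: -1/10476 ≈ -9.5456e-5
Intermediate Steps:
1/(T(-255) + (-16686 - 1*(-6125))) = 1/(85 + (-16686 - 1*(-6125))) = 1/(85 + (-16686 + 6125)) = 1/(85 - 10561) = 1/(-10476) = -1/10476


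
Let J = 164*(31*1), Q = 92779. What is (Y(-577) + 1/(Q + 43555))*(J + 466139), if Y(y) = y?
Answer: -37068623938891/136334 ≈ -2.7190e+8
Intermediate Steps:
J = 5084 (J = 164*31 = 5084)
(Y(-577) + 1/(Q + 43555))*(J + 466139) = (-577 + 1/(92779 + 43555))*(5084 + 466139) = (-577 + 1/136334)*471223 = -78664717/136334*471223 = -37068623938891/136334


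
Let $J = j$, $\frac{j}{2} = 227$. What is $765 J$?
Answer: $347310$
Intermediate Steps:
$j = 454$ ($j = 2 \cdot 227 = 454$)
$J = 454$
$765 J = 765 \cdot 454 = 347310$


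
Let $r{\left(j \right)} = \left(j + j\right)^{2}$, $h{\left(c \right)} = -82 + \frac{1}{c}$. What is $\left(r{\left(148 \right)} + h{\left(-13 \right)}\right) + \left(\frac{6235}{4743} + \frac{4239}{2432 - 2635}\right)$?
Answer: $\frac{1095397676753}{12516777} \approx 87514.0$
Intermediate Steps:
$r{\left(j \right)} = 4 j^{2}$ ($r{\left(j \right)} = \left(2 j\right)^{2} = 4 j^{2}$)
$\left(r{\left(148 \right)} + h{\left(-13 \right)}\right) + \left(\frac{6235}{4743} + \frac{4239}{2432 - 2635}\right) = \left(4 \cdot 148^{2} - \left(82 - \frac{1}{-13}\right)\right) + \left(\frac{6235}{4743} + \frac{4239}{2432 - 2635}\right) = \left(4 \cdot 21904 - \frac{1067}{13}\right) + \left(6235 \cdot \frac{1}{4743} + \frac{4239}{2432 - 2635}\right) = \left(87616 - \frac{1067}{13}\right) + \left(\frac{6235}{4743} + \frac{4239}{-203}\right) = \frac{1137941}{13} + \left(\frac{6235}{4743} + 4239 \left(- \frac{1}{203}\right)\right) = \frac{1137941}{13} + \left(\frac{6235}{4743} - \frac{4239}{203}\right) = \frac{1137941}{13} - \frac{18839872}{962829} = \frac{1095397676753}{12516777}$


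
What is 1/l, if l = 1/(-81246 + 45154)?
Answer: -36092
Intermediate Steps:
l = -1/36092 (l = 1/(-36092) = -1/36092 ≈ -2.7707e-5)
1/l = 1/(-1/36092) = -36092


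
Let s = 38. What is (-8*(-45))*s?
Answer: 13680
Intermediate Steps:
(-8*(-45))*s = -8*(-45)*38 = 360*38 = 13680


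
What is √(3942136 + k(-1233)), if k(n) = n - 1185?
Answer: √3939718 ≈ 1984.9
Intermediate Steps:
k(n) = -1185 + n
√(3942136 + k(-1233)) = √(3942136 + (-1185 - 1233)) = √(3942136 - 2418) = √3939718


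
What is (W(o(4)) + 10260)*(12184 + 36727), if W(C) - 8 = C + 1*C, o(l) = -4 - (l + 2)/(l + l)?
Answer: 1003506987/2 ≈ 5.0175e+8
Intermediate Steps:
o(l) = -4 - (2 + l)/(2*l)
W(C) = 8 + 2*C (W(C) = 8 + (C + 1*C) = 8 + (C + C) = 8 + 2*C)
(W(o(4)) + 10260)*(12184 + 36727) = ((8 + 2*(-9/2 - 1/4)) + 10260)*(12184 + 36727) = ((8 + 2*(-9/2 - 1*1/4)) + 10260)*48911 = ((8 + 2*(-9/2 - 1/4)) + 10260)*48911 = ((8 + 2*(-19/4)) + 10260)*48911 = ((8 - 19/2) + 10260)*48911 = (-3/2 + 10260)*48911 = (20517/2)*48911 = 1003506987/2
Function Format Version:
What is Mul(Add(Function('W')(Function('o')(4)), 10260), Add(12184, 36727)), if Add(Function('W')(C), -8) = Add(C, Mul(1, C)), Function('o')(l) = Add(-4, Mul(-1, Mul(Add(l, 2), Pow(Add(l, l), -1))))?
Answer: Rational(1003506987, 2) ≈ 5.0175e+8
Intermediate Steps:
Function('o')(l) = Add(-4, Mul(Rational(-1, 2), Pow(l, -1), Add(2, l))) (Function('o')(l) = Add(-4, Mul(-1, Mul(Add(2, l), Pow(Mul(2, l), -1)))) = Add(-4, Mul(-1, Mul(Add(2, l), Mul(Rational(1, 2), Pow(l, -1))))) = Add(-4, Mul(-1, Mul(Rational(1, 2), Pow(l, -1), Add(2, l)))) = Add(-4, Mul(Rational(-1, 2), Pow(l, -1), Add(2, l))))
Function('W')(C) = Add(8, Mul(2, C)) (Function('W')(C) = Add(8, Add(C, Mul(1, C))) = Add(8, Add(C, C)) = Add(8, Mul(2, C)))
Mul(Add(Function('W')(Function('o')(4)), 10260), Add(12184, 36727)) = Mul(Add(Add(8, Mul(2, Add(Rational(-9, 2), Mul(-1, Pow(4, -1))))), 10260), Add(12184, 36727)) = Mul(Add(Add(8, Mul(2, Add(Rational(-9, 2), Mul(-1, Rational(1, 4))))), 10260), 48911) = Mul(Add(Add(8, Mul(2, Add(Rational(-9, 2), Rational(-1, 4)))), 10260), 48911) = Mul(Add(Add(8, Mul(2, Rational(-19, 4))), 10260), 48911) = Mul(Add(Add(8, Rational(-19, 2)), 10260), 48911) = Mul(Add(Rational(-3, 2), 10260), 48911) = Mul(Rational(20517, 2), 48911) = Rational(1003506987, 2)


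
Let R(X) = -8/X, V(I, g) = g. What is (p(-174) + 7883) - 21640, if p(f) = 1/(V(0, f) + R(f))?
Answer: -208198525/15134 ≈ -13757.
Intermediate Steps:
p(f) = 1/(f - 8/f)
(p(-174) + 7883) - 21640 = (-174/(-8 + (-174)**2) + 7883) - 21640 = (-174/(-8 + 30276) + 7883) - 21640 = (-174/30268 + 7883) - 21640 = (-174*1/30268 + 7883) - 21640 = (-87/15134 + 7883) - 21640 = 119301235/15134 - 21640 = -208198525/15134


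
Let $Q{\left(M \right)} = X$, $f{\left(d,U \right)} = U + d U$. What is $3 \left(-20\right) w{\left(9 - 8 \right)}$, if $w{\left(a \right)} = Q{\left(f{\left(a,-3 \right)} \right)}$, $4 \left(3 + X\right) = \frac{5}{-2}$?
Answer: $\frac{435}{2} \approx 217.5$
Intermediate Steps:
$f{\left(d,U \right)} = U + U d$
$X = - \frac{29}{8}$ ($X = -3 + \frac{5 \frac{1}{-2}}{4} = -3 + \frac{5 \left(- \frac{1}{2}\right)}{4} = -3 + \frac{1}{4} \left(- \frac{5}{2}\right) = -3 - \frac{5}{8} = - \frac{29}{8} \approx -3.625$)
$Q{\left(M \right)} = - \frac{29}{8}$
$w{\left(a \right)} = - \frac{29}{8}$
$3 \left(-20\right) w{\left(9 - 8 \right)} = 3 \left(-20\right) \left(- \frac{29}{8}\right) = \left(-60\right) \left(- \frac{29}{8}\right) = \frac{435}{2}$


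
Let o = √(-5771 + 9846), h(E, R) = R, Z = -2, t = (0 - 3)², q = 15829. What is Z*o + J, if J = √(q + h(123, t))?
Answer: √15838 - 10*√163 ≈ -1.8223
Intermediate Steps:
t = 9 (t = (-3)² = 9)
o = 5*√163 (o = √4075 = 5*√163 ≈ 63.836)
J = √15838 (J = √(15829 + 9) = √15838 ≈ 125.85)
Z*o + J = -10*√163 + √15838 = √15838 - 10*√163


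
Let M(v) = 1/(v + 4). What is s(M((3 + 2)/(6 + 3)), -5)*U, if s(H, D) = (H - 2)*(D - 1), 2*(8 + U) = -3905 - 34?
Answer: -866145/41 ≈ -21126.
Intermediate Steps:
M(v) = 1/(4 + v)
U = -3955/2 (U = -8 + (-3905 - 34)/2 = -8 + (½)*(-3939) = -8 - 3939/2 = -3955/2 ≈ -1977.5)
s(H, D) = (-1 + D)*(-2 + H) (s(H, D) = (-2 + H)*(-1 + D) = (-1 + D)*(-2 + H))
s(M((3 + 2)/(6 + 3)), -5)*U = (2 - 1/(4 + (3 + 2)/(6 + 3)) - 2*(-5) - 5/(4 + (3 + 2)/(6 + 3)))*(-3955/2) = (2 - 1/(4 + 5/9) + 10 - 5/(4 + 5/9))*(-3955/2) = (2 - 1/41/9 + 10 - 5/41/9)*(-3955/2) = (2 - 1*9/41 + 10 - 5*9/41)*(-3955/2) = (2 - 9/41 + 10 - 45/41)*(-3955/2) = (438/41)*(-3955/2) = -866145/41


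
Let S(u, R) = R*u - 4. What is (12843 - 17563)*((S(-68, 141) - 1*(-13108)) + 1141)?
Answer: -21981040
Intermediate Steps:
S(u, R) = -4 + R*u
(12843 - 17563)*((S(-68, 141) - 1*(-13108)) + 1141) = (12843 - 17563)*(((-4 + 141*(-68)) - 1*(-13108)) + 1141) = -4720*(((-4 - 9588) + 13108) + 1141) = -4720*((-9592 + 13108) + 1141) = -4720*(3516 + 1141) = -4720*4657 = -21981040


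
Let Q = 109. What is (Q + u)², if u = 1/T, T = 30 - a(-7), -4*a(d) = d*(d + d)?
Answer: 141205689/11881 ≈ 11885.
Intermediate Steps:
a(d) = -d²/2 (a(d) = -d*(d + d)/4 = -d*2*d/4 = -d²/2)
T = 109/2 (T = 30 - (-1)*(-7)²/2 = 30 - (-1)*49/2 = 30 - 1*(-49/2) = 30 + 49/2 = 109/2 ≈ 54.500)
u = 2/109 (u = 1/(109/2) = 2/109 ≈ 0.018349)
(Q + u)² = (109 + 2/109)² = (11883/109)² = 141205689/11881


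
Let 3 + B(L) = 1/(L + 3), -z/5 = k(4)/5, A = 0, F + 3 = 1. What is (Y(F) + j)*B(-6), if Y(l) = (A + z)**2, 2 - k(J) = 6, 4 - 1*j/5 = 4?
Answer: -160/3 ≈ -53.333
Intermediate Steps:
F = -2 (F = -3 + 1 = -2)
j = 0 (j = 20 - 5*4 = 20 - 20 = 0)
k(J) = -4 (k(J) = 2 - 1*6 = 2 - 6 = -4)
z = 4 (z = -(-20)/5 = -5*(-4/5) = 4)
B(L) = -3 + 1/(3 + L) (B(L) = -3 + 1/(L + 3) = -3 + 1/(3 + L))
Y(l) = 16 (Y(l) = (0 + 4)**2 = 4**2 = 16)
(Y(F) + j)*B(-6) = (16 + 0)*((-8 - 3*(-6))/(3 - 6)) = 16*((-8 + 18)/(-3)) = 16*(-1/3*10) = 16*(-10/3) = -160/3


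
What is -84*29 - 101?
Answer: -2537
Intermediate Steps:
-84*29 - 101 = -2436 - 101 = -2537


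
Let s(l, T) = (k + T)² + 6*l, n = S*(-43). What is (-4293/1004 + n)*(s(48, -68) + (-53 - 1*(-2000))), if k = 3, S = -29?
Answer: 2015027425/251 ≈ 8.0280e+6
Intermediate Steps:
n = 1247 (n = -29*(-43) = 1247)
s(l, T) = (3 + T)² + 6*l
(-4293/1004 + n)*(s(48, -68) + (-53 - 1*(-2000))) = (-4293/1004 + 1247)*(((3 - 68)² + 6*48) + (-53 - 1*(-2000))) = (-4293*1/1004 + 1247)*(((-65)² + 288) + (-53 + 2000)) = (-4293/1004 + 1247)*((4225 + 288) + 1947) = 1247695*(4513 + 1947)/1004 = (1247695/1004)*6460 = 2015027425/251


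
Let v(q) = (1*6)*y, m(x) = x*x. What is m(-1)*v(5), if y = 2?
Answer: 12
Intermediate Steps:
m(x) = x²
v(q) = 12 (v(q) = (1*6)*2 = 6*2 = 12)
m(-1)*v(5) = (-1)²*12 = 1*12 = 12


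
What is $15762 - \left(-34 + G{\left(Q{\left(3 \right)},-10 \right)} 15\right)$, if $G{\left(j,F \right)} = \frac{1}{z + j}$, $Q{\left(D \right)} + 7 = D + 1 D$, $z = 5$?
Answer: $\frac{63169}{4} \approx 15792.0$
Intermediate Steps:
$Q{\left(D \right)} = -7 + 2 D$ ($Q{\left(D \right)} = -7 + \left(D + 1 D\right) = -7 + \left(D + D\right) = -7 + 2 D$)
$G{\left(j,F \right)} = \frac{1}{5 + j}$
$15762 - \left(-34 + G{\left(Q{\left(3 \right)},-10 \right)} 15\right) = 15762 - \left(-34 + \frac{1}{5 + \left(-7 + 2 \cdot 3\right)} 15\right) = 15762 - \left(-34 + \frac{1}{5 + \left(-7 + 6\right)} 15\right) = 15762 - \left(-34 + \frac{1}{5 - 1} \cdot 15\right) = 15762 - \left(-34 + \frac{1}{4} \cdot 15\right) = 15762 - \left(-34 + \frac{15}{4}\right) = 15762 - - \frac{121}{4} = 15762 + \frac{121}{4} = \frac{63169}{4}$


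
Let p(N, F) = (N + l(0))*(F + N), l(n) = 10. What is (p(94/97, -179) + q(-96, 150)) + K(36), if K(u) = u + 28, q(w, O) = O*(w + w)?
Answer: -288751240/9409 ≈ -30689.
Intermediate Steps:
q(w, O) = 2*O*w (q(w, O) = O*(2*w) = 2*O*w)
p(N, F) = (10 + N)*(F + N) (p(N, F) = (N + 10)*(F + N) = (10 + N)*(F + N))
K(u) = 28 + u
(p(94/97, -179) + q(-96, 150)) + K(36) = (((94/97)**2 + 10*(-179) + 10*(94/97) - 16826/97) + 2*150*(-96)) + (28 + 36) = (((94*(1/97))**2 - 1790 + 10*(94*(1/97)) - 16826/97) - 28800) + 64 = (((94/97)**2 - 1790 + 10*(94/97) - 179*94/97) - 28800) + 64 = ((8836/9409 - 1790 + 940/97 - 16826/97) - 28800) + 64 = (-18374216/9409 - 28800) + 64 = -289353416/9409 + 64 = -288751240/9409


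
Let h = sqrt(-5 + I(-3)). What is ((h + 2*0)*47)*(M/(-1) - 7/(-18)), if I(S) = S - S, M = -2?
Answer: 2021*I*sqrt(5)/18 ≈ 251.06*I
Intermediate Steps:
I(S) = 0
h = I*sqrt(5) (h = sqrt(-5 + 0) = sqrt(-5) = I*sqrt(5) ≈ 2.2361*I)
((h + 2*0)*47)*(M/(-1) - 7/(-18)) = ((I*sqrt(5) + 2*0)*47)*(-2/(-1) - 7/(-18)) = ((I*sqrt(5) + 0)*47)*(-2*(-1) - 7*(-1/18)) = ((I*sqrt(5))*47)*(2 + 7/18) = (47*I*sqrt(5))*(43/18) = 2021*I*sqrt(5)/18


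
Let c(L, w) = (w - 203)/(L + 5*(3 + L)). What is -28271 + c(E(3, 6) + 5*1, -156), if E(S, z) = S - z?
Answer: -763676/27 ≈ -28284.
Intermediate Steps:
c(L, w) = (-203 + w)/(15 + 6*L) (c(L, w) = (-203 + w)/(L + (15 + 5*L)) = (-203 + w)/(15 + 6*L))
-28271 + c(E(3, 6) + 5*1, -156) = -28271 + (-203 - 156)/(3*(5 + 2*((3 - 1*6) + 5*1))) = -28271 + (⅓)*(-359)/(5 + 2*((3 - 6) + 5)) = -28271 + (⅓)*(-359)/(5 + 2*(-3 + 5)) = -28271 + (⅓)*(-359)/(5 + 2*2) = -28271 + (⅓)*(-359)/(5 + 4) = -28271 + (⅓)*(-359)/9 = -28271 + (⅓)*(⅑)*(-359) = -28271 - 359/27 = -763676/27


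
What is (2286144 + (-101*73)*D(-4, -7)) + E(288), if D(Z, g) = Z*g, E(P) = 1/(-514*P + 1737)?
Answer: 304249711499/146295 ≈ 2.0797e+6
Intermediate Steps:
E(P) = 1/(1737 - 514*P)
(2286144 + (-101*73)*D(-4, -7)) + E(288) = (2286144 + (-101*73)*(-4*(-7))) - 1/(-1737 + 514*288) = (2286144 - 7373*28) - 1/(-1737 + 148032) = (2286144 - 206444) - 1/146295 = 2079700 - 1*1/146295 = 2079700 - 1/146295 = 304249711499/146295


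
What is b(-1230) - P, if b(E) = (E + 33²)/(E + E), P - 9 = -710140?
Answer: 582307467/820 ≈ 7.1013e+5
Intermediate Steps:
P = -710131 (P = 9 - 710140 = -710131)
b(E) = (1089 + E)/(2*E) (b(E) = (E + 1089)/((2*E)) = (1089 + E)*(1/(2*E)) = (1089 + E)/(2*E))
b(-1230) - P = (½)*(1089 - 1230)/(-1230) - 1*(-710131) = (½)*(-1/1230)*(-141) + 710131 = 47/820 + 710131 = 582307467/820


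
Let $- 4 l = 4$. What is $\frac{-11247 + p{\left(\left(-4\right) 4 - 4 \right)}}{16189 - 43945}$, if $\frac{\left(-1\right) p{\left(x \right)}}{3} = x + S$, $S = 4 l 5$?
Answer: $\frac{3709}{9252} \approx 0.40089$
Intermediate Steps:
$l = -1$ ($l = \left(- \frac{1}{4}\right) 4 = -1$)
$S = -20$ ($S = 4 \left(-1\right) 5 = \left(-4\right) 5 = -20$)
$p{\left(x \right)} = 60 - 3 x$ ($p{\left(x \right)} = - 3 \left(x - 20\right) = - 3 \left(-20 + x\right) = 60 - 3 x$)
$\frac{-11247 + p{\left(\left(-4\right) 4 - 4 \right)}}{16189 - 43945} = \frac{-11247 + \left(60 - 3 \left(\left(-4\right) 4 - 4\right)\right)}{16189 - 43945} = \frac{-11247 + \left(60 - 3 \left(-16 - 4\right)\right)}{-27756} = \left(-11247 + \left(60 - -60\right)\right) \left(- \frac{1}{27756}\right) = \left(-11247 + \left(60 + 60\right)\right) \left(- \frac{1}{27756}\right) = \left(-11247 + 120\right) \left(- \frac{1}{27756}\right) = \left(-11127\right) \left(- \frac{1}{27756}\right) = \frac{3709}{9252}$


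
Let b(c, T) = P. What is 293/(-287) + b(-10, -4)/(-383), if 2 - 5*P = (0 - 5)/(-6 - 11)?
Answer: -9546938/9343285 ≈ -1.0218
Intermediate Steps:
P = 29/85 (P = 2/5 - (0 - 5)/(5*(-6 - 11)) = 2/5 - (-1)/(-17) = 2/5 - (-1)*(-1)/17 = 2/5 - 1/5*5/17 = 2/5 - 1/17 = 29/85 ≈ 0.34118)
b(c, T) = 29/85
293/(-287) + b(-10, -4)/(-383) = 293/(-287) + (29/85)/(-383) = 293*(-1/287) + (29/85)*(-1/383) = -293/287 - 29/32555 = -9546938/9343285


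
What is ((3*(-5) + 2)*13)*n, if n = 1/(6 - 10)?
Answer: 169/4 ≈ 42.250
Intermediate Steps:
n = -¼ (n = 1/(-4) = -¼ ≈ -0.25000)
((3*(-5) + 2)*13)*n = ((3*(-5) + 2)*13)*(-¼) = ((-15 + 2)*13)*(-¼) = -13*13*(-¼) = -169*(-¼) = 169/4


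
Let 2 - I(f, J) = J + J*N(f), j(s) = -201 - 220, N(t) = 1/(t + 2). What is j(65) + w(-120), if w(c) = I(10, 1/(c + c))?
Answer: -1206707/2880 ≈ -419.00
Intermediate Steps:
N(t) = 1/(2 + t)
j(s) = -421
I(f, J) = 2 - J - J/(2 + f) (I(f, J) = 2 - (J + J/(2 + f)) = 2 + (-J - J/(2 + f)) = 2 - J - J/(2 + f))
w(c) = 2 - 13/(24*c) (w(c) = (-1/(c + c) + (2 + 10)*(2 - 1/(c + c)))/(2 + 10) = (-1/(2*c) + 12*(2 - 1/(2*c)))/12 = (-1/(2*c) + (24 - 6/c))/12 = (24 - 13/(2*c))/12 = 2 - 13/(24*c))
j(65) + w(-120) = -421 + (2 - 13/24/(-120)) = -421 + (2 - 13/24*(-1/120)) = -421 + (2 + 13/2880) = -421 + 5773/2880 = -1206707/2880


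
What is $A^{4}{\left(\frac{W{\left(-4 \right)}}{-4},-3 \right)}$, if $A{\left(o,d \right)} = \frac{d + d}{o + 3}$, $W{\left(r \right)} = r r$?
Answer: $1296$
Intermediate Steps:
$W{\left(r \right)} = r^{2}$
$A{\left(o,d \right)} = \frac{2 d}{3 + o}$
$A^{4}{\left(\frac{W{\left(-4 \right)}}{-4},-3 \right)} = \left(2 \left(-3\right) \frac{1}{3 + \frac{\left(-4\right)^{2}}{-4}}\right)^{4} = \left(2 \left(-3\right) \frac{1}{3 + 16 \left(- \frac{1}{4}\right)}\right)^{4} = \left(2 \left(-3\right) \frac{1}{3 - 4}\right)^{4} = \left(2 \left(-3\right) \frac{1}{-1}\right)^{4} = \left(2 \left(-3\right) \left(-1\right)\right)^{4} = 6^{4} = 1296$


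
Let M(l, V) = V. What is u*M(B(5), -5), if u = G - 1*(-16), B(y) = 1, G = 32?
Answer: -240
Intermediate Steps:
u = 48 (u = 32 - 1*(-16) = 32 + 16 = 48)
u*M(B(5), -5) = 48*(-5) = -240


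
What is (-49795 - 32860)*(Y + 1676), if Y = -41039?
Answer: 3253548765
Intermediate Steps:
(-49795 - 32860)*(Y + 1676) = (-49795 - 32860)*(-41039 + 1676) = -82655*(-39363) = 3253548765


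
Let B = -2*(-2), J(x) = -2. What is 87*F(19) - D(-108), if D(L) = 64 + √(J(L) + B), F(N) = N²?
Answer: 31343 - √2 ≈ 31342.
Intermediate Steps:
B = 4
D(L) = 64 + √2 (D(L) = 64 + √(-2 + 4) = 64 + √2)
87*F(19) - D(-108) = 87*19² - (64 + √2) = 87*361 + (-64 - √2) = 31407 + (-64 - √2) = 31343 - √2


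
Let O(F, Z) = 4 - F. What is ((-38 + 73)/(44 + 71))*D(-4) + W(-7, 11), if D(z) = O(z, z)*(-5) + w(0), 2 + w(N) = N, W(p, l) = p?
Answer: -455/23 ≈ -19.783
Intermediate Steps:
w(N) = -2 + N
D(z) = -22 + 5*z (D(z) = (4 - z)*(-5) + (-2 + 0) = (-20 + 5*z) - 2 = -22 + 5*z)
((-38 + 73)/(44 + 71))*D(-4) + W(-7, 11) = ((-38 + 73)/(44 + 71))*(-22 + 5*(-4)) - 7 = (35/115)*(-22 - 20) - 7 = (35*(1/115))*(-42) - 7 = (7/23)*(-42) - 7 = -294/23 - 7 = -455/23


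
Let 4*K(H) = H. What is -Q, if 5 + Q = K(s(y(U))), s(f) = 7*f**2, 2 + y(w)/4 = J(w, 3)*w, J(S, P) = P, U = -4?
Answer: -5483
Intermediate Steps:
y(w) = -8 + 12*w (y(w) = -8 + 4*(3*w) = -8 + 12*w)
K(H) = H/4
Q = 5483 (Q = -5 + (7*(-8 + 12*(-4))**2)/4 = -5 + (7*(-8 - 48)**2)/4 = -5 + (7*(-56)**2)/4 = -5 + (7*3136)/4 = -5 + (1/4)*21952 = -5 + 5488 = 5483)
-Q = -1*5483 = -5483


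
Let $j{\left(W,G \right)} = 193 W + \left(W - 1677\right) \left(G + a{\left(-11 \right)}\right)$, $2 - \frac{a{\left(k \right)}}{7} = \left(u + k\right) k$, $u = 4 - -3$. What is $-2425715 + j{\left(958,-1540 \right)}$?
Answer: $-922175$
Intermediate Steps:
$u = 7$ ($u = 4 + 3 = 7$)
$a{\left(k \right)} = 14 - 7 k \left(7 + k\right)$ ($a{\left(k \right)} = 14 - 7 \left(7 + k\right) k = 14 - 7 k \left(7 + k\right)$)
$j{\left(W,G \right)} = 193 W + \left(-1677 + W\right) \left(-294 + G\right)$ ($j{\left(W,G \right)} = 193 W + \left(W - 1677\right) \left(G - \left(-553 + 847\right)\right) = 193 W + \left(-1677 + W\right) \left(G + \left(14 + 539 - 847\right)\right) = 193 W + \left(-1677 + W\right) \left(G - 294\right) = 193 W + \left(-1677 + W\right) \left(-294 + G\right)$)
$-2425715 + j{\left(958,-1540 \right)} = -2425715 - -1503540 = -2425715 + \left(493038 + 2582580 - 96758 - 1475320\right) = -2425715 + 1503540 = -922175$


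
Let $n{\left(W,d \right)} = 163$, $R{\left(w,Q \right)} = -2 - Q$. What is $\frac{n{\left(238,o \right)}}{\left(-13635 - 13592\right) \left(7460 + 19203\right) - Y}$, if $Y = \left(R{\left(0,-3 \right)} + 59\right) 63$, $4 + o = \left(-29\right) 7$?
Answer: $- \frac{163}{725957281} \approx -2.2453 \cdot 10^{-7}$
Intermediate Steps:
$o = -207$ ($o = -4 - 203 = -207$)
$Y = 3780$ ($Y = \left(\left(-2 - -3\right) + 59\right) 63 = \left(\left(-2 + 3\right) + 59\right) 63 = \left(1 + 59\right) 63 = 60 \cdot 63 = 3780$)
$\frac{n{\left(238,o \right)}}{\left(-13635 - 13592\right) \left(7460 + 19203\right) - Y} = \frac{163}{\left(-13635 - 13592\right) \left(7460 + 19203\right) - 3780} = \frac{163}{\left(-27227\right) 26663 - 3780} = \frac{163}{-725953501 - 3780} = \frac{163}{-725957281} = 163 \left(- \frac{1}{725957281}\right) = - \frac{163}{725957281}$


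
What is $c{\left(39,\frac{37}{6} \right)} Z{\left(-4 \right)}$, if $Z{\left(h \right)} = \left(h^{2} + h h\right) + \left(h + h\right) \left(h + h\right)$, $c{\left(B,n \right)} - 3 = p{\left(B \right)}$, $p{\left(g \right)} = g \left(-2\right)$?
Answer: $-7200$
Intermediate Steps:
$p{\left(g \right)} = - 2 g$
$c{\left(B,n \right)} = 3 - 2 B$
$Z{\left(h \right)} = 6 h^{2}$ ($Z{\left(h \right)} = \left(h^{2} + h^{2}\right) + 2 h 2 h = 2 h^{2} + 4 h^{2} = 6 h^{2}$)
$c{\left(39,\frac{37}{6} \right)} Z{\left(-4 \right)} = \left(3 - 78\right) 6 \left(-4\right)^{2} = \left(3 - 78\right) 6 \cdot 16 = \left(-75\right) 96 = -7200$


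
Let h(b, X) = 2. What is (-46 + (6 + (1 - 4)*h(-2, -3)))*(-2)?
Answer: 92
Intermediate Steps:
(-46 + (6 + (1 - 4)*h(-2, -3)))*(-2) = (-46 + (6 + (1 - 4)*2))*(-2) = (-46 + (6 - 3*2))*(-2) = (-46 + (6 - 6))*(-2) = (-46 + 0)*(-2) = -46*(-2) = 92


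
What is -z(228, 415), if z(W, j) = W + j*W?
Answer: -94848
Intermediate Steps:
z(W, j) = W + W*j
-z(228, 415) = -228*(1 + 415) = -228*416 = -1*94848 = -94848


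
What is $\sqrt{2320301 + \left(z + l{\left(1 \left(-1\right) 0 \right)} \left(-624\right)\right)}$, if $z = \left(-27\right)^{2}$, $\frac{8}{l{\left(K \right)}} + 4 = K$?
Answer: $\sqrt{2322278} \approx 1523.9$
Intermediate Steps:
$l{\left(K \right)} = \frac{8}{-4 + K}$
$z = 729$
$\sqrt{2320301 + \left(z + l{\left(1 \left(-1\right) 0 \right)} \left(-624\right)\right)} = \sqrt{2320301 + \left(729 + \frac{8}{-4 + 1 \left(-1\right) 0} \left(-624\right)\right)} = \sqrt{2320301 + \left(729 + \frac{8}{-4 - 0} \left(-624\right)\right)} = \sqrt{2320301 + \left(729 + \frac{8}{-4 + 0} \left(-624\right)\right)} = \sqrt{2320301 + \left(729 + \frac{8}{-4} \left(-624\right)\right)} = \sqrt{2320301 + \left(729 + 8 \left(- \frac{1}{4}\right) \left(-624\right)\right)} = \sqrt{2320301 + \left(729 - -1248\right)} = \sqrt{2320301 + \left(729 + 1248\right)} = \sqrt{2320301 + 1977} = \sqrt{2322278}$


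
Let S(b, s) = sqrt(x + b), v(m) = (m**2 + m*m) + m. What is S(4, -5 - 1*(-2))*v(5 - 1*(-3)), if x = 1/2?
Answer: 204*sqrt(2) ≈ 288.50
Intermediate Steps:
x = 1/2 ≈ 0.50000
v(m) = m + 2*m**2 (v(m) = (m**2 + m**2) + m = 2*m**2 + m = m + 2*m**2)
S(b, s) = sqrt(1/2 + b)
S(4, -5 - 1*(-2))*v(5 - 1*(-3)) = (sqrt(2 + 4*4)/2)*((5 - 1*(-3))*(1 + 2*(5 - 1*(-3)))) = (sqrt(2 + 16)/2)*((5 + 3)*(1 + 2*(5 + 3))) = (sqrt(18)/2)*(8*(1 + 2*8)) = ((3*sqrt(2))/2)*(8*(1 + 16)) = (3*sqrt(2)/2)*(8*17) = (3*sqrt(2)/2)*136 = 204*sqrt(2)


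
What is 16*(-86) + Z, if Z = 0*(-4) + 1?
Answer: -1375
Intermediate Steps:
Z = 1 (Z = 0 + 1 = 1)
16*(-86) + Z = 16*(-86) + 1 = -1376 + 1 = -1375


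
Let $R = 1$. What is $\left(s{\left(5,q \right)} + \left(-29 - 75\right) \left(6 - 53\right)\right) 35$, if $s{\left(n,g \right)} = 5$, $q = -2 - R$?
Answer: $171255$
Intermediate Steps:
$q = -3$ ($q = -2 - 1 = -3$)
$\left(s{\left(5,q \right)} + \left(-29 - 75\right) \left(6 - 53\right)\right) 35 = \left(5 + \left(-29 - 75\right) \left(6 - 53\right)\right) 35 = \left(5 - -4888\right) 35 = \left(5 + 4888\right) 35 = 4893 \cdot 35 = 171255$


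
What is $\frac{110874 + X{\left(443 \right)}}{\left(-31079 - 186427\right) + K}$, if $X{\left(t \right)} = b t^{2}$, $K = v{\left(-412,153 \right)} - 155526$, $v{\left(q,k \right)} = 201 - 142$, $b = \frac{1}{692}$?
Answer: $- \frac{76921057}{258097316} \approx -0.29803$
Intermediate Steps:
$b = \frac{1}{692} \approx 0.0014451$
$v{\left(q,k \right)} = 59$ ($v{\left(q,k \right)} = 201 - 142 = 59$)
$K = -155467$ ($K = 59 - 155526 = -155467$)
$X{\left(t \right)} = \frac{t^{2}}{692}$
$\frac{110874 + X{\left(443 \right)}}{\left(-31079 - 186427\right) + K} = \frac{110874 + \frac{443^{2}}{692}}{\left(-31079 - 186427\right) - 155467} = \frac{110874 + \frac{1}{692} \cdot 196249}{-217506 - 155467} = \frac{110874 + \frac{196249}{692}}{-372973} = \frac{76921057}{692} \left(- \frac{1}{372973}\right) = - \frac{76921057}{258097316}$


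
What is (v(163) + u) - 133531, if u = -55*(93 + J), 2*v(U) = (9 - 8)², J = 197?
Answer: -298961/2 ≈ -1.4948e+5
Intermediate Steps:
v(U) = ½ (v(U) = (9 - 8)²/2 = (½)*1² = (½)*1 = ½)
u = -15950 (u = -55*(93 + 197) = -55*290 = -15950)
(v(163) + u) - 133531 = (½ - 15950) - 133531 = -31899/2 - 133531 = -298961/2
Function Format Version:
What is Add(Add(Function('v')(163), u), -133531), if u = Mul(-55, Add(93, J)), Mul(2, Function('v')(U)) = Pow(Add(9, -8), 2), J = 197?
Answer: Rational(-298961, 2) ≈ -1.4948e+5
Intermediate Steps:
Function('v')(U) = Rational(1, 2) (Function('v')(U) = Mul(Rational(1, 2), Pow(Add(9, -8), 2)) = Mul(Rational(1, 2), Pow(1, 2)) = Mul(Rational(1, 2), 1) = Rational(1, 2))
u = -15950 (u = Mul(-55, Add(93, 197)) = Mul(-55, 290) = -15950)
Add(Add(Function('v')(163), u), -133531) = Add(Add(Rational(1, 2), -15950), -133531) = Add(Rational(-31899, 2), -133531) = Rational(-298961, 2)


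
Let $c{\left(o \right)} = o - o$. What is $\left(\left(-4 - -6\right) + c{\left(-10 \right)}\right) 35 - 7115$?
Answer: $-7045$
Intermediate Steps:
$c{\left(o \right)} = 0$
$\left(\left(-4 - -6\right) + c{\left(-10 \right)}\right) 35 - 7115 = \left(\left(-4 - -6\right) + 0\right) 35 - 7115 = \left(\left(-4 + 6\right) + 0\right) 35 - 7115 = \left(2 + 0\right) 35 - 7115 = 2 \cdot 35 - 7115 = 70 - 7115 = -7045$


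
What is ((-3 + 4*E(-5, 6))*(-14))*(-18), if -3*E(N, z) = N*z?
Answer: 9324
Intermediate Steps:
E(N, z) = -N*z/3
((-3 + 4*E(-5, 6))*(-14))*(-18) = ((-3 + 4*(-⅓*(-5)*6))*(-14))*(-18) = ((-3 + 4*10)*(-14))*(-18) = ((-3 + 40)*(-14))*(-18) = (37*(-14))*(-18) = -518*(-18) = 9324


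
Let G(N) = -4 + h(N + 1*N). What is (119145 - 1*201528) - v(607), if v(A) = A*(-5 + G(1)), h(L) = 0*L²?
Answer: -76920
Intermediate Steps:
h(L) = 0
G(N) = -4 (G(N) = -4 + 0 = -4)
v(A) = -9*A (v(A) = A*(-5 - 4) = A*(-9) = -9*A)
(119145 - 1*201528) - v(607) = (119145 - 1*201528) - (-9)*607 = (119145 - 201528) - 1*(-5463) = -82383 + 5463 = -76920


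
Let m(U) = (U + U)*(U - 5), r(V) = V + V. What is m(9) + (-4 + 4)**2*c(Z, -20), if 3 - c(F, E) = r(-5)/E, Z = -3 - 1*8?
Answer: 72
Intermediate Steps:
r(V) = 2*V
Z = -11 (Z = -3 - 8 = -11)
c(F, E) = 3 + 10/E (c(F, E) = 3 - 2*(-5)/E = 3 - (-10)/E = 3 + 10/E)
m(U) = 2*U*(-5 + U) (m(U) = (2*U)*(-5 + U) = 2*U*(-5 + U))
m(9) + (-4 + 4)**2*c(Z, -20) = 2*9*(-5 + 9) + (-4 + 4)**2*(3 + 10/(-20)) = 2*9*4 + 0**2*(3 + 10*(-1/20)) = 72 + 0*(3 - 1/2) = 72 + 0*(5/2) = 72 + 0 = 72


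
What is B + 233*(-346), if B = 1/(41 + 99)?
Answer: -11286519/140 ≈ -80618.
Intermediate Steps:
B = 1/140 ≈ 0.0071429
B + 233*(-346) = 1/140 + 233*(-346) = 1/140 - 80618 = -11286519/140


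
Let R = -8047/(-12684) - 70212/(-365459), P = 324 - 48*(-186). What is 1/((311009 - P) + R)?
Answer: 4635481956/1398792960014273 ≈ 3.3139e-6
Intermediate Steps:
P = 9252 (P = 324 + 8928 = 9252)
R = 3831417581/4635481956 (R = -8047*(-1/12684) - 70212*(-1/365459) = 8047/12684 + 70212/365459 = 3831417581/4635481956 ≈ 0.82654)
1/((311009 - P) + R) = 1/((311009 - 1*9252) + 3831417581/4635481956) = 1/((311009 - 9252) + 3831417581/4635481956) = 1/(301757 + 3831417581/4635481956) = 1/(1398792960014273/4635481956) = 4635481956/1398792960014273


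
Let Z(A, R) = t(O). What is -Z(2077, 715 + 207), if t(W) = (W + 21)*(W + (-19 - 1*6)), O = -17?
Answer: 168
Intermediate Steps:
t(W) = (-25 + W)*(21 + W) (t(W) = (21 + W)*(W + (-19 - 6)) = (21 + W)*(W - 25) = (21 + W)*(-25 + W) = (-25 + W)*(21 + W))
Z(A, R) = -168 (Z(A, R) = -525 + (-17)**2 - 4*(-17) = -525 + 289 + 68 = -168)
-Z(2077, 715 + 207) = -1*(-168) = 168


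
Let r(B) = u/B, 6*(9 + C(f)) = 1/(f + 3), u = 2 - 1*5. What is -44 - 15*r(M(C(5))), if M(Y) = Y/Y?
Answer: 1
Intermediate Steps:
u = -3 (u = 2 - 5 = -3)
C(f) = -9 + 1/(6*(3 + f)) (C(f) = -9 + 1/(6*(f + 3)) = -9 + 1/(6*(3 + f)))
M(Y) = 1
r(B) = -3/B
-44 - 15*r(M(C(5))) = -44 - (-45)/1 = -44 - (-45) = -44 - 15*(-3) = -44 + 45 = 1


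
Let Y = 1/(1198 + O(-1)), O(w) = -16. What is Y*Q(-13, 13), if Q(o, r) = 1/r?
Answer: 1/15366 ≈ 6.5079e-5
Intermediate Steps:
Y = 1/1182 (Y = 1/(1198 - 16) = 1/1182 ≈ 0.00084602)
Y*Q(-13, 13) = (1/1182)/13 = (1/1182)*(1/13) = 1/15366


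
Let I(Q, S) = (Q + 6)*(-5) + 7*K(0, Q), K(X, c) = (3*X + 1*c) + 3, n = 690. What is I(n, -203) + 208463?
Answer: 209834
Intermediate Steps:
K(X, c) = 3 + c + 3*X (K(X, c) = (3*X + c) + 3 = (c + 3*X) + 3 = 3 + c + 3*X)
I(Q, S) = -9 + 2*Q (I(Q, S) = (Q + 6)*(-5) + 7*(3 + Q + 3*0) = (6 + Q)*(-5) + 7*(3 + Q + 0) = (-30 - 5*Q) + 7*(3 + Q) = (-30 - 5*Q) + (21 + 7*Q) = -9 + 2*Q)
I(n, -203) + 208463 = (-9 + 2*690) + 208463 = (-9 + 1380) + 208463 = 1371 + 208463 = 209834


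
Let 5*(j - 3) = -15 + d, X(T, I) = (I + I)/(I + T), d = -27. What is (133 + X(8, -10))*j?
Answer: -3861/5 ≈ -772.20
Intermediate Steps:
X(T, I) = 2*I/(I + T) (X(T, I) = (2*I)/(I + T) = 2*I/(I + T))
j = -27/5 (j = 3 + (-15 - 27)/5 = 3 + (1/5)*(-42) = 3 - 42/5 = -27/5 ≈ -5.4000)
(133 + X(8, -10))*j = (133 + 2*(-10)/(-10 + 8))*(-27/5) = (133 + 2*(-10)/(-2))*(-27/5) = (133 + 2*(-10)*(-1/2))*(-27/5) = (133 + 10)*(-27/5) = 143*(-27/5) = -3861/5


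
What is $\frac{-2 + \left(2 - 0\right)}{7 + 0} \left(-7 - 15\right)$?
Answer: $0$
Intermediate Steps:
$\frac{-2 + \left(2 - 0\right)}{7 + 0} \left(-7 - 15\right) = \frac{-2 + \left(2 + 0\right)}{7} \left(-22\right) = \left(-2 + 2\right) \frac{1}{7} \left(-22\right) = 0 \cdot \frac{1}{7} \left(-22\right) = 0 \left(-22\right) = 0$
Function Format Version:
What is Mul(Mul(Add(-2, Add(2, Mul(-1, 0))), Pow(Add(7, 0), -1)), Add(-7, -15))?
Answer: 0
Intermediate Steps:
Mul(Mul(Add(-2, Add(2, Mul(-1, 0))), Pow(Add(7, 0), -1)), Add(-7, -15)) = Mul(Mul(Add(-2, Add(2, 0)), Pow(7, -1)), -22) = Mul(Mul(Add(-2, 2), Rational(1, 7)), -22) = Mul(Mul(0, Rational(1, 7)), -22) = Mul(0, -22) = 0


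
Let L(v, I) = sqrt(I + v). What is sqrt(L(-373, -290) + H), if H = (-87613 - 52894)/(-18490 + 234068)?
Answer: sqrt(-18019166 + 27646564*I*sqrt(663))/5258 ≈ 3.543 + 3.6338*I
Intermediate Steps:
H = -3427/5258 (H = -140507/215578 = -140507*1/215578 = -3427/5258 ≈ -0.65177)
sqrt(L(-373, -290) + H) = sqrt(sqrt(-290 - 373) - 3427/5258) = sqrt(sqrt(-663) - 3427/5258) = sqrt(I*sqrt(663) - 3427/5258) = sqrt(-3427/5258 + I*sqrt(663))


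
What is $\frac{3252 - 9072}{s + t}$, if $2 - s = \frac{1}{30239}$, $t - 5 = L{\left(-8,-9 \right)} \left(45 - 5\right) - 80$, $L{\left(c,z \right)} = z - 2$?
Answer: $\frac{43997745}{3878152} \approx 11.345$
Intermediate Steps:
$L{\left(c,z \right)} = -2 + z$ ($L{\left(c,z \right)} = z - 2 = -2 + z$)
$t = -515$ ($t = 5 + \left(\left(-2 - 9\right) \left(45 - 5\right) - 80\right) = 5 - 520 = -515$)
$s = \frac{60477}{30239}$ ($s = 2 - \frac{1}{30239} = \frac{60477}{30239} \approx 2.0$)
$\frac{3252 - 9072}{s + t} = \frac{3252 - 9072}{\frac{60477}{30239} - 515} = - \frac{5820}{- \frac{15512608}{30239}} = \left(-5820\right) \left(- \frac{30239}{15512608}\right) = \frac{43997745}{3878152}$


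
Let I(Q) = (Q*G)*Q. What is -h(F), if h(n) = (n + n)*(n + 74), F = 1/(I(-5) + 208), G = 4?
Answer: -22793/47432 ≈ -0.48054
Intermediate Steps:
I(Q) = 4*Q**2 (I(Q) = (Q*4)*Q = (4*Q)*Q = 4*Q**2)
F = 1/308 (F = 1/(4*(-5)**2 + 208) = 1/(4*25 + 208) = 1/(100 + 208) = 1/308 ≈ 0.0032468)
h(n) = 2*n*(74 + n) (h(n) = (2*n)*(74 + n) = 2*n*(74 + n))
-h(F) = -2*(74 + 1/308)/308 = -2*22793/(308*308) = -1*22793/47432 = -22793/47432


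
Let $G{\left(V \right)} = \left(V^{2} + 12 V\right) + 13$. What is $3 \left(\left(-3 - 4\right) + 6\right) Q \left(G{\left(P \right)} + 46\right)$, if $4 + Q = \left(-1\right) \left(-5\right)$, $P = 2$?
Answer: $-261$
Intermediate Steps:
$G{\left(V \right)} = 13 + V^{2} + 12 V$
$Q = 1$ ($Q = -4 - -5 = -4 + 5 = 1$)
$3 \left(\left(-3 - 4\right) + 6\right) Q \left(G{\left(P \right)} + 46\right) = 3 \left(\left(-3 - 4\right) + 6\right) 1 \left(\left(13 + 2^{2} + 12 \cdot 2\right) + 46\right) = 3 \left(-7 + 6\right) 1 \left(\left(13 + 4 + 24\right) + 46\right) = 3 \left(-1\right) 1 \left(41 + 46\right) = \left(-3\right) 1 \cdot 87 = \left(-3\right) 87 = -261$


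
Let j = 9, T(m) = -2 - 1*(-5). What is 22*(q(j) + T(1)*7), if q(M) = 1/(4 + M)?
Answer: 6028/13 ≈ 463.69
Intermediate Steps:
T(m) = 3 (T(m) = -2 + 5 = 3)
22*(q(j) + T(1)*7) = 22*(1/(4 + 9) + 3*7) = 22*(1/13 + 21) = 22*(274/13) = 6028/13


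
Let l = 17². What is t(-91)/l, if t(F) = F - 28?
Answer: -7/17 ≈ -0.41176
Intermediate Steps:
t(F) = -28 + F
l = 289
t(-91)/l = (-28 - 91)/289 = -119*1/289 = -7/17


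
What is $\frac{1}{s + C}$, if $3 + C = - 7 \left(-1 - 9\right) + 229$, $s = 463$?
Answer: $\frac{1}{759} \approx 0.0013175$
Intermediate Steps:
$C = 296$ ($C = -3 + \left(- 7 \left(-1 - 9\right) + 229\right) = -3 + \left(\left(-7\right) \left(-10\right) + 229\right) = -3 + \left(70 + 229\right) = -3 + 299 = 296$)
$\frac{1}{s + C} = \frac{1}{463 + 296} = \frac{1}{759}$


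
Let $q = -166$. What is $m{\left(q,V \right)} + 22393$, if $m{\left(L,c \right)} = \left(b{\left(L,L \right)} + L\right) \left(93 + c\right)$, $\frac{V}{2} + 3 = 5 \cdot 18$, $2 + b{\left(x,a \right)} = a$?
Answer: $-66785$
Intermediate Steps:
$b{\left(x,a \right)} = -2 + a$
$V = 174$ ($V = -6 + 2 \cdot 5 \cdot 18 = -6 + 2 \cdot 90 = -6 + 180 = 174$)
$m{\left(L,c \right)} = \left(-2 + 2 L\right) \left(93 + c\right)$ ($m{\left(L,c \right)} = \left(\left(-2 + L\right) + L\right) \left(93 + c\right) = \left(-2 + 2 L\right) \left(93 + c\right)$)
$m{\left(q,V \right)} + 22393 = \left(-186 - 348 + 186 \left(-166\right) + 2 \left(-166\right) 174\right) + 22393 = \left(-186 - 348 - 30876 - 57768\right) + 22393 = -89178 + 22393 = -66785$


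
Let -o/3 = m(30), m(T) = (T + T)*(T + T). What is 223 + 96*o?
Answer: -1036577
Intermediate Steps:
m(T) = 4*T² (m(T) = (2*T)*(2*T) = 4*T²)
o = -10800 (o = -12*30² = -12*900 = -3*3600 = -10800)
223 + 96*o = 223 + 96*(-10800) = 223 - 1036800 = -1036577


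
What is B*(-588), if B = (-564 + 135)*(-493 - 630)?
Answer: -283278996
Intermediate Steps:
B = 481767 (B = -429*(-1123) = 481767)
B*(-588) = 481767*(-588) = -283278996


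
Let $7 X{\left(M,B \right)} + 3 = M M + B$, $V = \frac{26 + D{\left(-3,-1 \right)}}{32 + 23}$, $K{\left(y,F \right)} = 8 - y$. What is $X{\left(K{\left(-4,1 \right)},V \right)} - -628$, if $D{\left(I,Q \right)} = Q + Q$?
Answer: $\frac{249559}{385} \approx 648.21$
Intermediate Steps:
$D{\left(I,Q \right)} = 2 Q$
$V = \frac{24}{55}$ ($V = \frac{26 + 2 \left(-1\right)}{32 + 23} = \frac{26 - 2}{55} = 24 \cdot \frac{1}{55} = \frac{24}{55} \approx 0.43636$)
$X{\left(M,B \right)} = - \frac{3}{7} + \frac{B}{7} + \frac{M^{2}}{7}$ ($X{\left(M,B \right)} = - \frac{3}{7} + \frac{M M + B}{7} = - \frac{3}{7} + \frac{M^{2} + B}{7} = - \frac{3}{7} + \frac{B + M^{2}}{7} = - \frac{3}{7} + \left(\frac{B}{7} + \frac{M^{2}}{7}\right) = - \frac{3}{7} + \frac{B}{7} + \frac{M^{2}}{7}$)
$X{\left(K{\left(-4,1 \right)},V \right)} - -628 = \left(- \frac{3}{7} + \frac{1}{7} \cdot \frac{24}{55} + \frac{\left(8 - -4\right)^{2}}{7}\right) - -628 = \left(- \frac{3}{7} + \frac{24}{385} + \frac{\left(8 + 4\right)^{2}}{7}\right) + 628 = \left(- \frac{3}{7} + \frac{24}{385} + \frac{12^{2}}{7}\right) + 628 = \left(- \frac{3}{7} + \frac{24}{385} + \frac{1}{7} \cdot 144\right) + 628 = \left(- \frac{3}{7} + \frac{24}{385} + \frac{144}{7}\right) + 628 = \frac{7779}{385} + 628 = \frac{249559}{385}$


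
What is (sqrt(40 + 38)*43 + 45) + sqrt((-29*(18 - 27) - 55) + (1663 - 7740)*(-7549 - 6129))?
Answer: 45 + 2*sqrt(20780353) + 43*sqrt(78) ≈ 9541.9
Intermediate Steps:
(sqrt(40 + 38)*43 + 45) + sqrt((-29*(18 - 27) - 55) + (1663 - 7740)*(-7549 - 6129)) = (sqrt(78)*43 + 45) + sqrt((-29*(-9) - 55) - 6077*(-13678)) = (43*sqrt(78) + 45) + sqrt((261 - 55) + 83121206) = (45 + 43*sqrt(78)) + sqrt(206 + 83121206) = (45 + 43*sqrt(78)) + sqrt(83121412) = (45 + 43*sqrt(78)) + 2*sqrt(20780353) = 45 + 2*sqrt(20780353) + 43*sqrt(78)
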